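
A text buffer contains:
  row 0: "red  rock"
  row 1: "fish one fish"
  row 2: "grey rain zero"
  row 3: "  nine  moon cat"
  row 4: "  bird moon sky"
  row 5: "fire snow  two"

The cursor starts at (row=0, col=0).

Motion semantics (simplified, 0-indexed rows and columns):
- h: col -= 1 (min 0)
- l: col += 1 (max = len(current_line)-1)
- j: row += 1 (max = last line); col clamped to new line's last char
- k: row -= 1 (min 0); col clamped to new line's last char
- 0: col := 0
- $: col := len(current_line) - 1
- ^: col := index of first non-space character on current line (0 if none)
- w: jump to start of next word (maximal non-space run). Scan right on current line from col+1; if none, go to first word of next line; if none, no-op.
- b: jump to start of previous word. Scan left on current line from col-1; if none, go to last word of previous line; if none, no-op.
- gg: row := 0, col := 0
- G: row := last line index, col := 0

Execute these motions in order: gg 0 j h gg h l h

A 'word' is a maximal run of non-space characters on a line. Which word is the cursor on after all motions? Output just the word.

After 1 (gg): row=0 col=0 char='r'
After 2 (0): row=0 col=0 char='r'
After 3 (j): row=1 col=0 char='f'
After 4 (h): row=1 col=0 char='f'
After 5 (gg): row=0 col=0 char='r'
After 6 (h): row=0 col=0 char='r'
After 7 (l): row=0 col=1 char='e'
After 8 (h): row=0 col=0 char='r'

Answer: red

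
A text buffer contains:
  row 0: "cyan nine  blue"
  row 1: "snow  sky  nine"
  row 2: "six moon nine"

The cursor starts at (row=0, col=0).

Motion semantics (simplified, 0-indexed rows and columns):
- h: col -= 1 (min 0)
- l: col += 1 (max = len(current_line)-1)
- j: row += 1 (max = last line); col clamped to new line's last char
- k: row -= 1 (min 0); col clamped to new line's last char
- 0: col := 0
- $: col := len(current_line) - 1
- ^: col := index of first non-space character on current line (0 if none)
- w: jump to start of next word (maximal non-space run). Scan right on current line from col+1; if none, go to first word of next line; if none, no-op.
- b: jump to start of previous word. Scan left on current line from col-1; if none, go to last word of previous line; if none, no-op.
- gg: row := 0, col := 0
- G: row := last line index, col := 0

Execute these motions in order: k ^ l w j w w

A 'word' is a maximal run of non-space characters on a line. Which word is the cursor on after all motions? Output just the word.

Answer: nine

Derivation:
After 1 (k): row=0 col=0 char='c'
After 2 (^): row=0 col=0 char='c'
After 3 (l): row=0 col=1 char='y'
After 4 (w): row=0 col=5 char='n'
After 5 (j): row=1 col=5 char='_'
After 6 (w): row=1 col=6 char='s'
After 7 (w): row=1 col=11 char='n'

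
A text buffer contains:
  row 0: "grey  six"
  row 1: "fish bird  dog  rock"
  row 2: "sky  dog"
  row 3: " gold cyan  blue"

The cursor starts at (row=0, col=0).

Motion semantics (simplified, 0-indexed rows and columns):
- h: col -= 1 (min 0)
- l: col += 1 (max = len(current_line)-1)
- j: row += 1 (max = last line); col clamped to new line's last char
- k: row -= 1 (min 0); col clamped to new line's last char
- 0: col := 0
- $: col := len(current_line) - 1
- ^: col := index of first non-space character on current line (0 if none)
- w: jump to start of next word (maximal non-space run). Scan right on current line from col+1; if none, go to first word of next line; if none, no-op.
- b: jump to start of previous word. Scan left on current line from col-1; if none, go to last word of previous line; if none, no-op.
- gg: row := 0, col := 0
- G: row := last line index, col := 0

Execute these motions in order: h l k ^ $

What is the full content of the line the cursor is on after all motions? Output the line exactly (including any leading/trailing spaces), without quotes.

Answer: grey  six

Derivation:
After 1 (h): row=0 col=0 char='g'
After 2 (l): row=0 col=1 char='r'
After 3 (k): row=0 col=1 char='r'
After 4 (^): row=0 col=0 char='g'
After 5 ($): row=0 col=8 char='x'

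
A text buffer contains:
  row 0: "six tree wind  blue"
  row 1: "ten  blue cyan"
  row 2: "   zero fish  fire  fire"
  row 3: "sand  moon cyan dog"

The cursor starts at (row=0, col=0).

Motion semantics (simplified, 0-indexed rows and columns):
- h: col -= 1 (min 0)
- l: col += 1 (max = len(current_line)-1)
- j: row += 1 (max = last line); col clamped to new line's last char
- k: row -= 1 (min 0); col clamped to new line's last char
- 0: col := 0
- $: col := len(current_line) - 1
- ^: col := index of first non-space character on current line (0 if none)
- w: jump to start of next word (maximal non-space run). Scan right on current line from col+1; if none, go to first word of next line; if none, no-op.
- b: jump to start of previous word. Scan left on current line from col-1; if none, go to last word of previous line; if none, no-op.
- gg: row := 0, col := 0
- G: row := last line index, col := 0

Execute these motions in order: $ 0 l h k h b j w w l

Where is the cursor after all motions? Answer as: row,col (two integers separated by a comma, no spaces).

Answer: 1,11

Derivation:
After 1 ($): row=0 col=18 char='e'
After 2 (0): row=0 col=0 char='s'
After 3 (l): row=0 col=1 char='i'
After 4 (h): row=0 col=0 char='s'
After 5 (k): row=0 col=0 char='s'
After 6 (h): row=0 col=0 char='s'
After 7 (b): row=0 col=0 char='s'
After 8 (j): row=1 col=0 char='t'
After 9 (w): row=1 col=5 char='b'
After 10 (w): row=1 col=10 char='c'
After 11 (l): row=1 col=11 char='y'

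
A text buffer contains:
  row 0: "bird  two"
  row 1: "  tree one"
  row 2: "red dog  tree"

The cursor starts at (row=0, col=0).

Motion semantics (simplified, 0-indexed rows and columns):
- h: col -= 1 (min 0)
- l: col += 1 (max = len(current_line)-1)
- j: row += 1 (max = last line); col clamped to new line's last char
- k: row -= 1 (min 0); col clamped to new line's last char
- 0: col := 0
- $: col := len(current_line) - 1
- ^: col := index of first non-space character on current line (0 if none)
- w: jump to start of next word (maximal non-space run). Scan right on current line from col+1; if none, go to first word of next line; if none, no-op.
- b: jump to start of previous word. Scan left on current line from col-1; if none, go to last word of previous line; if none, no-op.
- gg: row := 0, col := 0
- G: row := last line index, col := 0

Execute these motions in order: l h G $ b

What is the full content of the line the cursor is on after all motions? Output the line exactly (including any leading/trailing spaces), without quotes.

Answer: red dog  tree

Derivation:
After 1 (l): row=0 col=1 char='i'
After 2 (h): row=0 col=0 char='b'
After 3 (G): row=2 col=0 char='r'
After 4 ($): row=2 col=12 char='e'
After 5 (b): row=2 col=9 char='t'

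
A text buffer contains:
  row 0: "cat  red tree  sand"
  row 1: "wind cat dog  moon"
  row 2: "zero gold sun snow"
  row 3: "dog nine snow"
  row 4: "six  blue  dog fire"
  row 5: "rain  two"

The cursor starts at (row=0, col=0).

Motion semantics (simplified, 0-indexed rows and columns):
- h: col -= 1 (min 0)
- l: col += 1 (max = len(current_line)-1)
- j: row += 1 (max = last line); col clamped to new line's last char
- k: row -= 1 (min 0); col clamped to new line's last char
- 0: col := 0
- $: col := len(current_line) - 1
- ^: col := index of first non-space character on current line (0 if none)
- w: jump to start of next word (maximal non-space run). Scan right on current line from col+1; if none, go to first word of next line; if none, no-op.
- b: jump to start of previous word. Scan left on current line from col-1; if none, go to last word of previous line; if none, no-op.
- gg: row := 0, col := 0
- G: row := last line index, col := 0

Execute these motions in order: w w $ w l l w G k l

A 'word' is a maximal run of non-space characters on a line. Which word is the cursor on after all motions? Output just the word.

Answer: six

Derivation:
After 1 (w): row=0 col=5 char='r'
After 2 (w): row=0 col=9 char='t'
After 3 ($): row=0 col=18 char='d'
After 4 (w): row=1 col=0 char='w'
After 5 (l): row=1 col=1 char='i'
After 6 (l): row=1 col=2 char='n'
After 7 (w): row=1 col=5 char='c'
After 8 (G): row=5 col=0 char='r'
After 9 (k): row=4 col=0 char='s'
After 10 (l): row=4 col=1 char='i'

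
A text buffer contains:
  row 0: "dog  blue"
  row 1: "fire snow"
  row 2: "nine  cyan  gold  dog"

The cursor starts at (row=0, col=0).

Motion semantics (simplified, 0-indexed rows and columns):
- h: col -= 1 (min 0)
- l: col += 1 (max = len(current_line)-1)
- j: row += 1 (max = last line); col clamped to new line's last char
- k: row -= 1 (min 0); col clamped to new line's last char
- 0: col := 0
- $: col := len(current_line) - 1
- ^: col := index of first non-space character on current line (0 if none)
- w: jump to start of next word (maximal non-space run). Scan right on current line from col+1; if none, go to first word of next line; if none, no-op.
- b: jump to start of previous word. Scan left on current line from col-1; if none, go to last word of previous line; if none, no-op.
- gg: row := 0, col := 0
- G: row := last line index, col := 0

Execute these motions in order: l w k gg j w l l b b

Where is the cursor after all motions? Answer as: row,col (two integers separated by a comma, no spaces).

Answer: 1,0

Derivation:
After 1 (l): row=0 col=1 char='o'
After 2 (w): row=0 col=5 char='b'
After 3 (k): row=0 col=5 char='b'
After 4 (gg): row=0 col=0 char='d'
After 5 (j): row=1 col=0 char='f'
After 6 (w): row=1 col=5 char='s'
After 7 (l): row=1 col=6 char='n'
After 8 (l): row=1 col=7 char='o'
After 9 (b): row=1 col=5 char='s'
After 10 (b): row=1 col=0 char='f'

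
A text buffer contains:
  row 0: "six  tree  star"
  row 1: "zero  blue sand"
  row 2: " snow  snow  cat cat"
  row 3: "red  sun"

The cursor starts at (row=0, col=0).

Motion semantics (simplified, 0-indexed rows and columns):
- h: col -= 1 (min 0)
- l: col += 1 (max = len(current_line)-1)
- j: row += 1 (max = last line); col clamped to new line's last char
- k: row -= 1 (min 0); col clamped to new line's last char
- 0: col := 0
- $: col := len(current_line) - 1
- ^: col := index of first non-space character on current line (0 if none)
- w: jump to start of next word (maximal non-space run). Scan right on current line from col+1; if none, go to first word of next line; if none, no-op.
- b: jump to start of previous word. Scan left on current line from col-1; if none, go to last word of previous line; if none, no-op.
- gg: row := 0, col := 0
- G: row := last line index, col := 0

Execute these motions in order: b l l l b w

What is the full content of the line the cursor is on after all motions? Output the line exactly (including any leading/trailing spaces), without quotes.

After 1 (b): row=0 col=0 char='s'
After 2 (l): row=0 col=1 char='i'
After 3 (l): row=0 col=2 char='x'
After 4 (l): row=0 col=3 char='_'
After 5 (b): row=0 col=0 char='s'
After 6 (w): row=0 col=5 char='t'

Answer: six  tree  star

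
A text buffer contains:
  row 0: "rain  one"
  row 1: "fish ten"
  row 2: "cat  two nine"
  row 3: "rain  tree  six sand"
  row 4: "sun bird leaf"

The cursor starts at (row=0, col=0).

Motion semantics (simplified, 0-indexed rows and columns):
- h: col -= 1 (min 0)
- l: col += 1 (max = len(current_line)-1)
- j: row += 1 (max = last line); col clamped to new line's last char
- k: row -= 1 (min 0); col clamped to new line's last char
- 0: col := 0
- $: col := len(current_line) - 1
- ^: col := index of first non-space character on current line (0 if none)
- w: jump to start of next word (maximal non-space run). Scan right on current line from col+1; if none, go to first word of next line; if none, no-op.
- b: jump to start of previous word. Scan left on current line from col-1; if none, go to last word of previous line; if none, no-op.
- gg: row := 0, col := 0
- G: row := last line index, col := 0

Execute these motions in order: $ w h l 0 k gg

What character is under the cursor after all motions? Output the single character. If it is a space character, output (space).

After 1 ($): row=0 col=8 char='e'
After 2 (w): row=1 col=0 char='f'
After 3 (h): row=1 col=0 char='f'
After 4 (l): row=1 col=1 char='i'
After 5 (0): row=1 col=0 char='f'
After 6 (k): row=0 col=0 char='r'
After 7 (gg): row=0 col=0 char='r'

Answer: r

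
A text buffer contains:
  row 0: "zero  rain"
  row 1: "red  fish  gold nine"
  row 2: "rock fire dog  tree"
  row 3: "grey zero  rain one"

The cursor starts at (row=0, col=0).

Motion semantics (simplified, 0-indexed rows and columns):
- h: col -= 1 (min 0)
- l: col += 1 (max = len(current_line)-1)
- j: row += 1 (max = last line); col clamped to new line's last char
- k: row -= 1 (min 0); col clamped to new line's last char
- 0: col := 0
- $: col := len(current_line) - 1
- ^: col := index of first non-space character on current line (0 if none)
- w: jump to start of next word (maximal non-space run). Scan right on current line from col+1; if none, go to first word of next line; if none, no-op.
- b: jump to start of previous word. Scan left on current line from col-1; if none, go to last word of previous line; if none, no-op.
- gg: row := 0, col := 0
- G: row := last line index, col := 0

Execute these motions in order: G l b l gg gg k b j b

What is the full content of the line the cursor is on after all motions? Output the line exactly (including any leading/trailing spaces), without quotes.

After 1 (G): row=3 col=0 char='g'
After 2 (l): row=3 col=1 char='r'
After 3 (b): row=3 col=0 char='g'
After 4 (l): row=3 col=1 char='r'
After 5 (gg): row=0 col=0 char='z'
After 6 (gg): row=0 col=0 char='z'
After 7 (k): row=0 col=0 char='z'
After 8 (b): row=0 col=0 char='z'
After 9 (j): row=1 col=0 char='r'
After 10 (b): row=0 col=6 char='r'

Answer: zero  rain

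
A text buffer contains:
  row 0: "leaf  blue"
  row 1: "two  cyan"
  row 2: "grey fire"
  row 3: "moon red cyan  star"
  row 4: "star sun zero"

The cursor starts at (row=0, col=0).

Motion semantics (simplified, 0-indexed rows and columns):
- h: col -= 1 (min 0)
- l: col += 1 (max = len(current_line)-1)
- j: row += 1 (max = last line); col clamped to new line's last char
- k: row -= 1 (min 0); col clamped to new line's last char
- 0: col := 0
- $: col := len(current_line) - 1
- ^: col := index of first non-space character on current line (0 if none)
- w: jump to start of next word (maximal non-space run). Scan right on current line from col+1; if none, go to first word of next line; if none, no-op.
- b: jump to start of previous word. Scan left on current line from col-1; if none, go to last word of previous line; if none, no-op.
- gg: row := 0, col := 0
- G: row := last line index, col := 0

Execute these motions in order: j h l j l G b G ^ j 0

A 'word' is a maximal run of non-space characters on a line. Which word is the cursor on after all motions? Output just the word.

After 1 (j): row=1 col=0 char='t'
After 2 (h): row=1 col=0 char='t'
After 3 (l): row=1 col=1 char='w'
After 4 (j): row=2 col=1 char='r'
After 5 (l): row=2 col=2 char='e'
After 6 (G): row=4 col=0 char='s'
After 7 (b): row=3 col=15 char='s'
After 8 (G): row=4 col=0 char='s'
After 9 (^): row=4 col=0 char='s'
After 10 (j): row=4 col=0 char='s'
After 11 (0): row=4 col=0 char='s'

Answer: star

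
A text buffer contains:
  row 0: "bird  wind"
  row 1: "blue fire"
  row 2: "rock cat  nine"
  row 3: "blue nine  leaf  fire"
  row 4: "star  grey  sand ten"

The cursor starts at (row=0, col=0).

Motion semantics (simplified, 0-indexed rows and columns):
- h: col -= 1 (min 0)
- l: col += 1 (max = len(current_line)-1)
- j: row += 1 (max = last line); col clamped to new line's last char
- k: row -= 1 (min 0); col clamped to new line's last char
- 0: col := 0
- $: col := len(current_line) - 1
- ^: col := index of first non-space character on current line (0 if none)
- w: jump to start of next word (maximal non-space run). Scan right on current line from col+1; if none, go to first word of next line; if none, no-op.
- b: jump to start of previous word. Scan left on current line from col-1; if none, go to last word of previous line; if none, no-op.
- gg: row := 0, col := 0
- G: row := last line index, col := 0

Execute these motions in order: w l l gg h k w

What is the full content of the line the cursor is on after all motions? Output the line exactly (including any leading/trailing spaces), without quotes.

After 1 (w): row=0 col=6 char='w'
After 2 (l): row=0 col=7 char='i'
After 3 (l): row=0 col=8 char='n'
After 4 (gg): row=0 col=0 char='b'
After 5 (h): row=0 col=0 char='b'
After 6 (k): row=0 col=0 char='b'
After 7 (w): row=0 col=6 char='w'

Answer: bird  wind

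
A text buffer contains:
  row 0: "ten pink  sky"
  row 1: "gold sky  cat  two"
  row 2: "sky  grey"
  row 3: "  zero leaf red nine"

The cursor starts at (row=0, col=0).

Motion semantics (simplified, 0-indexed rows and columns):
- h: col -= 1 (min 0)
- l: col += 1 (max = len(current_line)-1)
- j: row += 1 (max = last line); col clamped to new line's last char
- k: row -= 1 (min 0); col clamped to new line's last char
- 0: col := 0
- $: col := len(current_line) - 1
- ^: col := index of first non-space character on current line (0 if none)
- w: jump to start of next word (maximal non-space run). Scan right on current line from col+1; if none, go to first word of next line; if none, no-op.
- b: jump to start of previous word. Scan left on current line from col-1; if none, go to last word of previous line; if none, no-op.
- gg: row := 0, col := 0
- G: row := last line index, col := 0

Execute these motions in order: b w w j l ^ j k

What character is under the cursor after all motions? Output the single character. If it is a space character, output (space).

After 1 (b): row=0 col=0 char='t'
After 2 (w): row=0 col=4 char='p'
After 3 (w): row=0 col=10 char='s'
After 4 (j): row=1 col=10 char='c'
After 5 (l): row=1 col=11 char='a'
After 6 (^): row=1 col=0 char='g'
After 7 (j): row=2 col=0 char='s'
After 8 (k): row=1 col=0 char='g'

Answer: g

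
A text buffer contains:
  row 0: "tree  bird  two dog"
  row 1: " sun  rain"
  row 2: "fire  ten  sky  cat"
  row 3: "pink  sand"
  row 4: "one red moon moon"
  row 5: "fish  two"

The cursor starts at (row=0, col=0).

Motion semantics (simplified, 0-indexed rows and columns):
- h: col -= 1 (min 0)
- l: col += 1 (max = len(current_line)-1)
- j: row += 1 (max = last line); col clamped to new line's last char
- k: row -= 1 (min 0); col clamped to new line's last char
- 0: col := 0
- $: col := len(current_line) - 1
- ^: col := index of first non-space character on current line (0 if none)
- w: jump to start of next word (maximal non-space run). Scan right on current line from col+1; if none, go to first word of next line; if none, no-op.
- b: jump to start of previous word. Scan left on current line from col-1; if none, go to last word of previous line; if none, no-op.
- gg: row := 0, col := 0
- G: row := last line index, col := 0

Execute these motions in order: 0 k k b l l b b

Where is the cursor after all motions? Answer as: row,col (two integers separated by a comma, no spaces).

After 1 (0): row=0 col=0 char='t'
After 2 (k): row=0 col=0 char='t'
After 3 (k): row=0 col=0 char='t'
After 4 (b): row=0 col=0 char='t'
After 5 (l): row=0 col=1 char='r'
After 6 (l): row=0 col=2 char='e'
After 7 (b): row=0 col=0 char='t'
After 8 (b): row=0 col=0 char='t'

Answer: 0,0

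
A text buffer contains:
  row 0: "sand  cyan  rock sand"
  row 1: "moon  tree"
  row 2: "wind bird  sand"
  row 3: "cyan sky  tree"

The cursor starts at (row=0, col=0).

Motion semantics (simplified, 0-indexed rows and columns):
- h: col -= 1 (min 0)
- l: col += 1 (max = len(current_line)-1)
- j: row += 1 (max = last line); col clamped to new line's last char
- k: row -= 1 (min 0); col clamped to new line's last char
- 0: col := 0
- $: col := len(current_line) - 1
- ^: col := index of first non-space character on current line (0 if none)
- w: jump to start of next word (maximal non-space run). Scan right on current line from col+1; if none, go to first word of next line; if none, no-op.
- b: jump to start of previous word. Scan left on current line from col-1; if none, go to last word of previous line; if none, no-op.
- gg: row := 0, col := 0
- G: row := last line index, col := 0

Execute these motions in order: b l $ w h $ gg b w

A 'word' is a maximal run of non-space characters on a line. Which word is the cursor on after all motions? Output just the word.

Answer: cyan

Derivation:
After 1 (b): row=0 col=0 char='s'
After 2 (l): row=0 col=1 char='a'
After 3 ($): row=0 col=20 char='d'
After 4 (w): row=1 col=0 char='m'
After 5 (h): row=1 col=0 char='m'
After 6 ($): row=1 col=9 char='e'
After 7 (gg): row=0 col=0 char='s'
After 8 (b): row=0 col=0 char='s'
After 9 (w): row=0 col=6 char='c'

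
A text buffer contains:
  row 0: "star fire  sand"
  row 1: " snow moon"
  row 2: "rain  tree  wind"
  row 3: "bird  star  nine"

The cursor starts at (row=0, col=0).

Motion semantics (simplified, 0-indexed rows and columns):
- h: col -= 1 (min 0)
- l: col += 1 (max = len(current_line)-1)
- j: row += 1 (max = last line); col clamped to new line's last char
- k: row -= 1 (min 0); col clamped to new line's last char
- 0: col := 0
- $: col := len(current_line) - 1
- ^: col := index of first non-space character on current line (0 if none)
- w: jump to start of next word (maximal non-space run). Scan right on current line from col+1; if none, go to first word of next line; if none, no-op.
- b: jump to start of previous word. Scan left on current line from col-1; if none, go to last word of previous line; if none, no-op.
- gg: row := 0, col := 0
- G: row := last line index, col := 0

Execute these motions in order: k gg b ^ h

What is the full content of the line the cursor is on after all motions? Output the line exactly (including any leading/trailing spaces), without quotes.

Answer: star fire  sand

Derivation:
After 1 (k): row=0 col=0 char='s'
After 2 (gg): row=0 col=0 char='s'
After 3 (b): row=0 col=0 char='s'
After 4 (^): row=0 col=0 char='s'
After 5 (h): row=0 col=0 char='s'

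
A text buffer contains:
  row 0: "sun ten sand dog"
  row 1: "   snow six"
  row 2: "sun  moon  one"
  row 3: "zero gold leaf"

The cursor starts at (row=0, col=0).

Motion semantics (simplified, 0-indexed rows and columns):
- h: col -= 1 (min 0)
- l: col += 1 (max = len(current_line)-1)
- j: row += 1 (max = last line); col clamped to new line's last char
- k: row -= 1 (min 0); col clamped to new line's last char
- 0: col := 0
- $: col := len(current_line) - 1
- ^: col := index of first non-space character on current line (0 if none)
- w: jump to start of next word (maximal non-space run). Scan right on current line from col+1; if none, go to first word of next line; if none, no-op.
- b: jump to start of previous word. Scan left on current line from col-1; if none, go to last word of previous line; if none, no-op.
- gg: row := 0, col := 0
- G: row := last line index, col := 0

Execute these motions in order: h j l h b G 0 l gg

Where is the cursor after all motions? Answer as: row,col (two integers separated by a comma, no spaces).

After 1 (h): row=0 col=0 char='s'
After 2 (j): row=1 col=0 char='_'
After 3 (l): row=1 col=1 char='_'
After 4 (h): row=1 col=0 char='_'
After 5 (b): row=0 col=13 char='d'
After 6 (G): row=3 col=0 char='z'
After 7 (0): row=3 col=0 char='z'
After 8 (l): row=3 col=1 char='e'
After 9 (gg): row=0 col=0 char='s'

Answer: 0,0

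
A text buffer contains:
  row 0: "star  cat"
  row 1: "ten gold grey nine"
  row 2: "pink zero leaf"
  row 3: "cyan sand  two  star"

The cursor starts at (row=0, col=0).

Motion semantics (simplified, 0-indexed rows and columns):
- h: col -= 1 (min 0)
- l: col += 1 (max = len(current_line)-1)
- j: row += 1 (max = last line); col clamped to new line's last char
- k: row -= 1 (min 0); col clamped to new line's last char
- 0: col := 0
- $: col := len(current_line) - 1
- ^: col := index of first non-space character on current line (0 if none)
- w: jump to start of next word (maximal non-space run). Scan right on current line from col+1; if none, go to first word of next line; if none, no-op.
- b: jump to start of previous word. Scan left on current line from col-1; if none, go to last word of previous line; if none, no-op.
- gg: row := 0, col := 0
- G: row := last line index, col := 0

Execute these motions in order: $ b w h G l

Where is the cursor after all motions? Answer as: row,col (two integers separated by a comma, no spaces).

Answer: 3,1

Derivation:
After 1 ($): row=0 col=8 char='t'
After 2 (b): row=0 col=6 char='c'
After 3 (w): row=1 col=0 char='t'
After 4 (h): row=1 col=0 char='t'
After 5 (G): row=3 col=0 char='c'
After 6 (l): row=3 col=1 char='y'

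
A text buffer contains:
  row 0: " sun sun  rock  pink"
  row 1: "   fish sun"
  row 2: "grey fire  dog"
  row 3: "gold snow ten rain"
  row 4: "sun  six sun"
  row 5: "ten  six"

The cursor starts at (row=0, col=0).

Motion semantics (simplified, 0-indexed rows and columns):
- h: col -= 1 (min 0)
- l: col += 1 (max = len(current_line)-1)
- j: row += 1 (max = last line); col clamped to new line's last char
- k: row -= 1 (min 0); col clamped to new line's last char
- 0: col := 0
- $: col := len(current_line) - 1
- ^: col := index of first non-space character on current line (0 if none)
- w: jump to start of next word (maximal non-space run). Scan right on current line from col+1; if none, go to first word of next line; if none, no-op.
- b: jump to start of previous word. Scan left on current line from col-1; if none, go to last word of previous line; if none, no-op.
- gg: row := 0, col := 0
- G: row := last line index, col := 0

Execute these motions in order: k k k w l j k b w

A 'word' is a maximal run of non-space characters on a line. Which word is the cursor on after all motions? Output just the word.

After 1 (k): row=0 col=0 char='_'
After 2 (k): row=0 col=0 char='_'
After 3 (k): row=0 col=0 char='_'
After 4 (w): row=0 col=1 char='s'
After 5 (l): row=0 col=2 char='u'
After 6 (j): row=1 col=2 char='_'
After 7 (k): row=0 col=2 char='u'
After 8 (b): row=0 col=1 char='s'
After 9 (w): row=0 col=5 char='s'

Answer: sun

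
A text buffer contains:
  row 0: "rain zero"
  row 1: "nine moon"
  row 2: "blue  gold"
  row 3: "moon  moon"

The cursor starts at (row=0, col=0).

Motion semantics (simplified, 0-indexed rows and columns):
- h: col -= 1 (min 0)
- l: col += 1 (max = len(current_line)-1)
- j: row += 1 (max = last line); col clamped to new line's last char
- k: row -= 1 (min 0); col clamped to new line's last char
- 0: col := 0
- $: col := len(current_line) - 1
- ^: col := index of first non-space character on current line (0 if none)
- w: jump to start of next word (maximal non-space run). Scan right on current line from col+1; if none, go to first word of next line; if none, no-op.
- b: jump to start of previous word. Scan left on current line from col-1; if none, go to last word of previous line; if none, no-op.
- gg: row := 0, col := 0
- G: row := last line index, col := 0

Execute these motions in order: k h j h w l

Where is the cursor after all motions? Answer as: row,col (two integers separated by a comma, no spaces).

After 1 (k): row=0 col=0 char='r'
After 2 (h): row=0 col=0 char='r'
After 3 (j): row=1 col=0 char='n'
After 4 (h): row=1 col=0 char='n'
After 5 (w): row=1 col=5 char='m'
After 6 (l): row=1 col=6 char='o'

Answer: 1,6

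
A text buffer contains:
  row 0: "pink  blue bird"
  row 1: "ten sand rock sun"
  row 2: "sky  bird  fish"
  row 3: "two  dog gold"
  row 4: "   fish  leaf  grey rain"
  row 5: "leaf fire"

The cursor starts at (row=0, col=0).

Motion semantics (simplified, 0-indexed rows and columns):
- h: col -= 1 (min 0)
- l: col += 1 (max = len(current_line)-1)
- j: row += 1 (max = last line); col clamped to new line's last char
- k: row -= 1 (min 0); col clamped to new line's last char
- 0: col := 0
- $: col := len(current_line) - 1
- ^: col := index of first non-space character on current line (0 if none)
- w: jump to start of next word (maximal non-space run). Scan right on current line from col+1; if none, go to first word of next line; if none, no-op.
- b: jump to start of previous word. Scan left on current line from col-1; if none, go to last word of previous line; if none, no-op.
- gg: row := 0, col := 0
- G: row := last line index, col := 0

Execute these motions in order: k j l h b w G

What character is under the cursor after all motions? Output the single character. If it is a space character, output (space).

Answer: l

Derivation:
After 1 (k): row=0 col=0 char='p'
After 2 (j): row=1 col=0 char='t'
After 3 (l): row=1 col=1 char='e'
After 4 (h): row=1 col=0 char='t'
After 5 (b): row=0 col=11 char='b'
After 6 (w): row=1 col=0 char='t'
After 7 (G): row=5 col=0 char='l'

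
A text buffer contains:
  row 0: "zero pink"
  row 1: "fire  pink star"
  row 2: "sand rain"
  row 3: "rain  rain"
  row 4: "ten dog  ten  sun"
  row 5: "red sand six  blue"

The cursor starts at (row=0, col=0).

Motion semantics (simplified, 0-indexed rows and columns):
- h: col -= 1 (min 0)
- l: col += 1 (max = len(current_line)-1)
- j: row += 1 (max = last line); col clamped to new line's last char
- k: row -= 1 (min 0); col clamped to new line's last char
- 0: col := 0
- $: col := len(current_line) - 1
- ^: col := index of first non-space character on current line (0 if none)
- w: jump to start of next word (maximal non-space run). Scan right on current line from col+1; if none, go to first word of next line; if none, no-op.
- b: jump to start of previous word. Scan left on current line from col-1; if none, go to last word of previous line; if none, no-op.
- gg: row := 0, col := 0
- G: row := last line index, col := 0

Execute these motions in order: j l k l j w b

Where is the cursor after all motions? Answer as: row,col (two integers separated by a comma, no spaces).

Answer: 1,0

Derivation:
After 1 (j): row=1 col=0 char='f'
After 2 (l): row=1 col=1 char='i'
After 3 (k): row=0 col=1 char='e'
After 4 (l): row=0 col=2 char='r'
After 5 (j): row=1 col=2 char='r'
After 6 (w): row=1 col=6 char='p'
After 7 (b): row=1 col=0 char='f'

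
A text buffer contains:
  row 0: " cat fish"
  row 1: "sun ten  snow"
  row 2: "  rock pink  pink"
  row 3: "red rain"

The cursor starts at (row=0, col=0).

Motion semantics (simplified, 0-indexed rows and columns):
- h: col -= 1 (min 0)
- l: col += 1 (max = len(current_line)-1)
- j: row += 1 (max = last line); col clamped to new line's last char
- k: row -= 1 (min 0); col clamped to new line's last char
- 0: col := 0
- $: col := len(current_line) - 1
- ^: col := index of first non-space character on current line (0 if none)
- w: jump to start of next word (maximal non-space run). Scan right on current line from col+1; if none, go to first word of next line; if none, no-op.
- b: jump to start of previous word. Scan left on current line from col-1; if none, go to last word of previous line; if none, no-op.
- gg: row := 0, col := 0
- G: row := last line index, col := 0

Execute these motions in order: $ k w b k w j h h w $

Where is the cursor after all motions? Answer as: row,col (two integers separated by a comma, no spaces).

After 1 ($): row=0 col=8 char='h'
After 2 (k): row=0 col=8 char='h'
After 3 (w): row=1 col=0 char='s'
After 4 (b): row=0 col=5 char='f'
After 5 (k): row=0 col=5 char='f'
After 6 (w): row=1 col=0 char='s'
After 7 (j): row=2 col=0 char='_'
After 8 (h): row=2 col=0 char='_'
After 9 (h): row=2 col=0 char='_'
After 10 (w): row=2 col=2 char='r'
After 11 ($): row=2 col=16 char='k'

Answer: 2,16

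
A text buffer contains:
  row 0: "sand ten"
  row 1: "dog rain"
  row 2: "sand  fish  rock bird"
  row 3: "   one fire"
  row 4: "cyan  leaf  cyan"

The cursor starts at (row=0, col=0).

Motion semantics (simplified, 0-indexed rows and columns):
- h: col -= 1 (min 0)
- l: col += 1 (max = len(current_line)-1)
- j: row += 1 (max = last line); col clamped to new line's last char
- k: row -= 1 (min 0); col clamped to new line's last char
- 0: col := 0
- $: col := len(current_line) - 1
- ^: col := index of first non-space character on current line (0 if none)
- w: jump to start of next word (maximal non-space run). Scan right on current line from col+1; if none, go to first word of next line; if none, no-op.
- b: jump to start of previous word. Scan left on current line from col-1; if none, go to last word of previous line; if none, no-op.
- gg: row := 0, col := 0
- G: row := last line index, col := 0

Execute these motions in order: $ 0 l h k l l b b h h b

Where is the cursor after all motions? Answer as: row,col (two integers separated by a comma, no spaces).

Answer: 0,0

Derivation:
After 1 ($): row=0 col=7 char='n'
After 2 (0): row=0 col=0 char='s'
After 3 (l): row=0 col=1 char='a'
After 4 (h): row=0 col=0 char='s'
After 5 (k): row=0 col=0 char='s'
After 6 (l): row=0 col=1 char='a'
After 7 (l): row=0 col=2 char='n'
After 8 (b): row=0 col=0 char='s'
After 9 (b): row=0 col=0 char='s'
After 10 (h): row=0 col=0 char='s'
After 11 (h): row=0 col=0 char='s'
After 12 (b): row=0 col=0 char='s'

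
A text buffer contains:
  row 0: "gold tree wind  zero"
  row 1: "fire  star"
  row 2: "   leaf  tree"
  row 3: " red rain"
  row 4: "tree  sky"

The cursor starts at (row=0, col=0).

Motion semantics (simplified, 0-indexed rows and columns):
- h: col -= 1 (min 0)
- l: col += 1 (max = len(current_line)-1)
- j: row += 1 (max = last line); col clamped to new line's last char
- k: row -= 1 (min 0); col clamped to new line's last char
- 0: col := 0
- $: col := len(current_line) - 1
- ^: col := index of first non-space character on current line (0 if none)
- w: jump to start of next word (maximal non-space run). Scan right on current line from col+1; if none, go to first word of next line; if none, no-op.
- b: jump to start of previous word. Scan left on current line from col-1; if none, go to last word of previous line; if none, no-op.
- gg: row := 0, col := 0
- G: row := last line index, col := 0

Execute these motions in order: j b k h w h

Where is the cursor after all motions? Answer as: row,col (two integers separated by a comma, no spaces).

Answer: 0,15

Derivation:
After 1 (j): row=1 col=0 char='f'
After 2 (b): row=0 col=16 char='z'
After 3 (k): row=0 col=16 char='z'
After 4 (h): row=0 col=15 char='_'
After 5 (w): row=0 col=16 char='z'
After 6 (h): row=0 col=15 char='_'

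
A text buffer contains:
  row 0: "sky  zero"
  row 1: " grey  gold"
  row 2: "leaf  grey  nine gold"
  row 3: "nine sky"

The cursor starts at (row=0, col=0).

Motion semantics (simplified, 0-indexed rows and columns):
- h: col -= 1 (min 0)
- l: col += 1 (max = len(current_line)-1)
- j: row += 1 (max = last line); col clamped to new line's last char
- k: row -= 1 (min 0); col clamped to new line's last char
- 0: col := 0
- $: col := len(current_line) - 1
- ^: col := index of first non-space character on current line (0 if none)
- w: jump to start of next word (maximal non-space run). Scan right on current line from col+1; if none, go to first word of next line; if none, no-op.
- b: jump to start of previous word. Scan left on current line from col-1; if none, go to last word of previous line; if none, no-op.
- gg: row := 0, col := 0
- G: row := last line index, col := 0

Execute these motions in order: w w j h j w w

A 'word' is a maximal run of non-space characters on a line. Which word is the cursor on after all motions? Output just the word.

After 1 (w): row=0 col=5 char='z'
After 2 (w): row=1 col=1 char='g'
After 3 (j): row=2 col=1 char='e'
After 4 (h): row=2 col=0 char='l'
After 5 (j): row=3 col=0 char='n'
After 6 (w): row=3 col=5 char='s'
After 7 (w): row=3 col=5 char='s'

Answer: sky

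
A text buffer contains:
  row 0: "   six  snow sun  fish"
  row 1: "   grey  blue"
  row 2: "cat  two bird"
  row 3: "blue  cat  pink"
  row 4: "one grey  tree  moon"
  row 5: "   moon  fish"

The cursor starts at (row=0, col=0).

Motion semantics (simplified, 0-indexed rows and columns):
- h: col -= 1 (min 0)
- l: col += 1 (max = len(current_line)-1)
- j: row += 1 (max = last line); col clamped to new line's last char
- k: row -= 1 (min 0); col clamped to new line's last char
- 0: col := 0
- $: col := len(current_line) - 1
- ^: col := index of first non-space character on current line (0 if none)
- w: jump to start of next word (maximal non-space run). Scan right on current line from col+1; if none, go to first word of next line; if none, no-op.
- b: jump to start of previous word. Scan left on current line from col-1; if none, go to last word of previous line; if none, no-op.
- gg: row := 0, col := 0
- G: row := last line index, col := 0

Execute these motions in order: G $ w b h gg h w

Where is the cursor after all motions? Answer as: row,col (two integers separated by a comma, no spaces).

After 1 (G): row=5 col=0 char='_'
After 2 ($): row=5 col=12 char='h'
After 3 (w): row=5 col=12 char='h'
After 4 (b): row=5 col=9 char='f'
After 5 (h): row=5 col=8 char='_'
After 6 (gg): row=0 col=0 char='_'
After 7 (h): row=0 col=0 char='_'
After 8 (w): row=0 col=3 char='s'

Answer: 0,3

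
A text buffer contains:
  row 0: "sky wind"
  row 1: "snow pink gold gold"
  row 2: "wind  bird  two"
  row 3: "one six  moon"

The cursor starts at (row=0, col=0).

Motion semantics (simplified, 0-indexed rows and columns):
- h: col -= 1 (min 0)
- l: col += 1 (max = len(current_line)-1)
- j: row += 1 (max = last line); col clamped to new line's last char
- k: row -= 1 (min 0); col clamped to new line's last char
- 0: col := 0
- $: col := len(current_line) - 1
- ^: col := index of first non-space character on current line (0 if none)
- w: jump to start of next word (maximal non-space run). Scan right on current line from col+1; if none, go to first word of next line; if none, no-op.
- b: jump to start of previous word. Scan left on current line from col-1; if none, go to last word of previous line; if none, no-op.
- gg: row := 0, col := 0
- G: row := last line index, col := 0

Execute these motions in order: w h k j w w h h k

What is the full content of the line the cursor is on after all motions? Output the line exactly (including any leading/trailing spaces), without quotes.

Answer: sky wind

Derivation:
After 1 (w): row=0 col=4 char='w'
After 2 (h): row=0 col=3 char='_'
After 3 (k): row=0 col=3 char='_'
After 4 (j): row=1 col=3 char='w'
After 5 (w): row=1 col=5 char='p'
After 6 (w): row=1 col=10 char='g'
After 7 (h): row=1 col=9 char='_'
After 8 (h): row=1 col=8 char='k'
After 9 (k): row=0 col=7 char='d'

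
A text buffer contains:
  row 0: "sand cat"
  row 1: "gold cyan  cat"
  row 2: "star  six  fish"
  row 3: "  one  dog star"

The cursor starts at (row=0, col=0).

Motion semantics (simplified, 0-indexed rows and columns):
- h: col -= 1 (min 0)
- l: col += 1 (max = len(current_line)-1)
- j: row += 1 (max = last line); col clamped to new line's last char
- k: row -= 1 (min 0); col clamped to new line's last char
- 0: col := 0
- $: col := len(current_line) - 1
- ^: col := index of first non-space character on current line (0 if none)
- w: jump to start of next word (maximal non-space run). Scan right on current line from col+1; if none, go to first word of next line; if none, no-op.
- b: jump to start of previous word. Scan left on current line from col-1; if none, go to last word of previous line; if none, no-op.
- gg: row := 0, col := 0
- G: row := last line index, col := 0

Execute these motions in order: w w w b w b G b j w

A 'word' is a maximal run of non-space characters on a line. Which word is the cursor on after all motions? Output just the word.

After 1 (w): row=0 col=5 char='c'
After 2 (w): row=1 col=0 char='g'
After 3 (w): row=1 col=5 char='c'
After 4 (b): row=1 col=0 char='g'
After 5 (w): row=1 col=5 char='c'
After 6 (b): row=1 col=0 char='g'
After 7 (G): row=3 col=0 char='_'
After 8 (b): row=2 col=11 char='f'
After 9 (j): row=3 col=11 char='s'
After 10 (w): row=3 col=11 char='s'

Answer: star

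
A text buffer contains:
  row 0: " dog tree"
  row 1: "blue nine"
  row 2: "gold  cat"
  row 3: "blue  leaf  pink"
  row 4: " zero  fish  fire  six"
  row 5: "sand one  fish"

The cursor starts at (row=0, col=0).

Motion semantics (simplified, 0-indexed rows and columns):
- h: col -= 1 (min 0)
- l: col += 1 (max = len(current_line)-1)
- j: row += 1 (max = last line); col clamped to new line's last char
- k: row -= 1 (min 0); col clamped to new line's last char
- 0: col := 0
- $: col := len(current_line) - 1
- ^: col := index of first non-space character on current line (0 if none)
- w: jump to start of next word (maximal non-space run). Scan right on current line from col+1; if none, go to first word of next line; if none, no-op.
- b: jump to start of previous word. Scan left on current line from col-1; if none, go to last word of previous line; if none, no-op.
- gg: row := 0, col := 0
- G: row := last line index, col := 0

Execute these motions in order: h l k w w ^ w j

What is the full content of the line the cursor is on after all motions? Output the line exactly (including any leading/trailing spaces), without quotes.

Answer: gold  cat

Derivation:
After 1 (h): row=0 col=0 char='_'
After 2 (l): row=0 col=1 char='d'
After 3 (k): row=0 col=1 char='d'
After 4 (w): row=0 col=5 char='t'
After 5 (w): row=1 col=0 char='b'
After 6 (^): row=1 col=0 char='b'
After 7 (w): row=1 col=5 char='n'
After 8 (j): row=2 col=5 char='_'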